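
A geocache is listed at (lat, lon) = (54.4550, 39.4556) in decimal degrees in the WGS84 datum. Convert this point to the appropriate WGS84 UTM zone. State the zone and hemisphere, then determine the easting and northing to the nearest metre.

Longitude 39.4556° lies in the 6° band [36°, 42°), giving zone 37; latitude is north of the equator, so 37N.
Zone 37 central meridian λ₀ = 6×37 − 183 = 39°; Δλ = +0.4556°.
Transverse Mercator on WGS84 with k₀ = 0.9996 gives E = 529537.658 m, N = 6034242.661 m.

Zone 37N: E 529538 m, N 6034243 m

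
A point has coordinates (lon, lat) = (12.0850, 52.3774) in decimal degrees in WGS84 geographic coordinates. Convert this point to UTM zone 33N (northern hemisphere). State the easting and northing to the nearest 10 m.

E 301590 m, N 5807010 m

Zone 33 central meridian λ₀ = 6×33 − 183 = 15°; Δλ = -2.9150°.
Transverse Mercator on WGS84 with k₀ = 0.9996 gives E = 301592.635 m, N = 5807014.144 m.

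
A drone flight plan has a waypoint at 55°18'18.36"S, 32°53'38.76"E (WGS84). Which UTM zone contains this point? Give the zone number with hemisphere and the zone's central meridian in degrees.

UTM zone = ⌊(λ + 180)/6⌋ + 1; 32.8941° ∈ [30°, 36°) → zone 36.
Hemisphere: S (φ < 0).
Central meridian λ₀ = 6×36 − 183 = 33°.

Zone 36S, central meridian 33°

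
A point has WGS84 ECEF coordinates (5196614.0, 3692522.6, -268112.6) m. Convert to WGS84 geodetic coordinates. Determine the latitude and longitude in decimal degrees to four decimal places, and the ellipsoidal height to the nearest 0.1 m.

λ = atan2(Y, X) = 35.39619962°; p = √(X²+Y²) = 6374913.3 m.
Bowring's method on WGS84 (a = 6378137 m, b = 6356752.314 m) gives φ = -2.42450023°, h = 2449.874 m.

lat -2.4245°, lon 35.3962°, h 2449.9 m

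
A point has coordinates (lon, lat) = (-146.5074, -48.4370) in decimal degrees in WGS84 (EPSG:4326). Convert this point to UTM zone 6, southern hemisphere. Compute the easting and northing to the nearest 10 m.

Zone 6 central meridian λ₀ = 6×6 − 183 = -147°; Δλ = +0.4926°.
Transverse Mercator on WGS84 with k₀ = 0.9996 gives E = 536434.290 m, N = 4635009.995 m.

E 536430 m, N 4635010 m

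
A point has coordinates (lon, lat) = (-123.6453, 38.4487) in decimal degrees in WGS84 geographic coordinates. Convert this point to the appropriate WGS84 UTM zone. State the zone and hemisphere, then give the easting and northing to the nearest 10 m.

Zone 10N: E 443690 m, N 4255800 m

Longitude -123.6453° lies in the 6° band [-126°, -120°), giving zone 10; latitude is north of the equator, so 10N.
Zone 10 central meridian λ₀ = 6×10 − 183 = -123°; Δλ = -0.6453°.
Transverse Mercator on WGS84 with k₀ = 0.9996 gives E = 443691.053 m, N = 4255798.301 m.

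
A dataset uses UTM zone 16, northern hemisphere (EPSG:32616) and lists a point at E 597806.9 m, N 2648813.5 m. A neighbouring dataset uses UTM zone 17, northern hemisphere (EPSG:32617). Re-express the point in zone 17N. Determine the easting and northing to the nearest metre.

UTM 16N → geographic: φ = 23.94809966°, λ = -86.03880049°.
UTM 17N (λ₀ = -81°) forward: E = -13153.621 m, N = 2657655.515 m.

E -13154 m, N 2657656 m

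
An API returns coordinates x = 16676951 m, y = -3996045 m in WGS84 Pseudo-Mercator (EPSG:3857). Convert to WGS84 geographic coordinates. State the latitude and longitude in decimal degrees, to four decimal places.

R = 6378137 m. λ = x/R = 149.81159976°.
φ = 2·arctan(exp(y/R)) − 90° = 2·arctan(0.53445) − 90° = -33.75569636°.

lat -33.7557°, lon 149.8116°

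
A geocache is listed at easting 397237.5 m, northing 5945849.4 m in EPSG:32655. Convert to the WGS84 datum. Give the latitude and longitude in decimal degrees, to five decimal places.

Zone 55N: λ₀ = 147°, k₀ = 0.9996, false easting 500000 m.
Meridian distance M = (N − FN)/k₀ = 5948228.7 m.
Inverse transverse Mercator on WGS84 gives φ = 53.65130010°, λ = 145.44520008°.

lat 53.65130°, lon 145.44520°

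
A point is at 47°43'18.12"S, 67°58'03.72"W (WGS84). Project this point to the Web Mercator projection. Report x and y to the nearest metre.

Web Mercator is spherical with R = a = 6378137 m.
x = R·λ = 6378137 × -1.186260150 = -7566129.754 m.
y = R·ln tan(π/4 + φ/2) = 6378137 × -0.950227297 = -6060679.884 m.

x -7566130 m, y -6060680 m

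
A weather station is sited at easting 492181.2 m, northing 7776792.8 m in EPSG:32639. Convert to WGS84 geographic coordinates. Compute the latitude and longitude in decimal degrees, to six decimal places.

Zone 39N: λ₀ = 51°, k₀ = 0.9996, false easting 500000 m.
Meridian distance M = (N − FN)/k₀ = 7779904.8 m.
Inverse transverse Mercator on WGS84 gives φ = 70.09779999°, λ = 50.79420027°.

lat 70.097800°, lon 50.794200°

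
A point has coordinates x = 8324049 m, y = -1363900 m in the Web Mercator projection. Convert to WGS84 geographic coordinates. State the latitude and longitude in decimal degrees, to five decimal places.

lat -12.15980°, lon 74.77620°

R = 6378137 m. λ = x/R = 74.77620442°.
φ = 2·arctan(exp(y/R)) − 90° = 2·arctan(0.80748) − 90° = -12.15979918°.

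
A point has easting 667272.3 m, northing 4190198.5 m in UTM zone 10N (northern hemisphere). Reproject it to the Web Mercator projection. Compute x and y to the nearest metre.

Unproject from UTM 10N (λ₀ = -123°) → φ = 37.84389970°, λ = -121.09890053°.
Web Mercator (R = 6378137 m): x = -13480667.943 m, y = 4557397.485 m.

x -13480668 m, y 4557397 m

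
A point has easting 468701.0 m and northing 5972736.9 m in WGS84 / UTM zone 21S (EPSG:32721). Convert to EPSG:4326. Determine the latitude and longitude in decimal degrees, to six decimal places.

Zone 21S: λ₀ = -57°, k₀ = 0.9996, false easting 500000 m, false northing 10000000 m.
Meridian distance M = (N − FN)/k₀ = -4028874.6 m.
Inverse transverse Mercator on WGS84 gives φ = -36.38999982°, λ = -57.34900004°.

lat -36.390000°, lon -57.349000°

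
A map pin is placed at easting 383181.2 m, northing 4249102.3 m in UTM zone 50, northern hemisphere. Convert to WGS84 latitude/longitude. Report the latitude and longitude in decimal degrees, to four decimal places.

Zone 50N: λ₀ = 117°, k₀ = 0.9996, false easting 500000 m.
Meridian distance M = (N − FN)/k₀ = 4250802.6 m.
Inverse transverse Mercator on WGS84 gives φ = 38.38250029°, λ = 115.66250034°.

lat 38.3825°, lon 115.6625°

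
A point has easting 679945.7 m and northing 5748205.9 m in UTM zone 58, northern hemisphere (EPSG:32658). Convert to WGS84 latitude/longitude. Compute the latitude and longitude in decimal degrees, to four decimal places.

lat 51.8556°, lon 167.6130°

Zone 58N: λ₀ = 165°, k₀ = 0.9996, false easting 500000 m.
Meridian distance M = (N − FN)/k₀ = 5750506.1 m.
Inverse transverse Mercator on WGS84 gives φ = 51.85560044°, λ = 167.61299958°.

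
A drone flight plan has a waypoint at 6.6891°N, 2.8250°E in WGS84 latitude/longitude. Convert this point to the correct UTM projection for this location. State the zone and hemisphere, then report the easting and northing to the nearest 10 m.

Longitude 2.8250° lies in the 6° band [0°, 6°), giving zone 31; latitude is north of the equator, so 31N.
Zone 31 central meridian λ₀ = 6×31 − 183 = 3°; Δλ = -0.1750°.
Transverse Mercator on WGS84 with k₀ = 0.9996 gives E = 480658.531 m, N = 739383.613 m.

Zone 31N: E 480660 m, N 739380 m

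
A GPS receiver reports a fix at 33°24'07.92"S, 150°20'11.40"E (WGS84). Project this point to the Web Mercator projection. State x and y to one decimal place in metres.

Web Mercator is spherical with R = a = 6378137 m.
x = R·λ = 6378137 × 2.623866911 = 16735382.628 m.
y = R·ln tan(π/4 + φ/2) = 6378137 × -0.619116802 = -3948811.781 m.

x 16735382.6 m, y -3948811.8 m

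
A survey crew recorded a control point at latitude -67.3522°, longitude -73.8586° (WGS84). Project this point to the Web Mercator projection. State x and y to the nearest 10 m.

Web Mercator is spherical with R = a = 6378137 m.
x = R·λ = 6378137 × -1.289075751 = -8221901.743 m.
y = R·ln tan(π/4 + φ/2) = 6378137 × -1.608171001 = -10257134.964 m.

x -8221900 m, y -10257130 m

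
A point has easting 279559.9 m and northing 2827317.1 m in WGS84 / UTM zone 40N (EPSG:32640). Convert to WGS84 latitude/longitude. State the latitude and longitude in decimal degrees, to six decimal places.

Zone 40N: λ₀ = 57°, k₀ = 0.9996, false easting 500000 m.
Meridian distance M = (N − FN)/k₀ = 2828448.5 m.
Inverse transverse Mercator on WGS84 gives φ = 25.54680009°, λ = 54.80599999°.

lat 25.546800°, lon 54.806000°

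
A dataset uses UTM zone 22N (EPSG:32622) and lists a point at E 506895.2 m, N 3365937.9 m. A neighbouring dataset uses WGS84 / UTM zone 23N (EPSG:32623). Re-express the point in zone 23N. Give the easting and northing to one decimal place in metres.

UTM 22N → geographic: φ = 30.42549985°, λ = -50.92820012°.
UTM 23N (λ₀ = -45°) forward: E = -69804.480 m, N = 3380897.383 m.

E -69804.5 m, N 3380897.4 m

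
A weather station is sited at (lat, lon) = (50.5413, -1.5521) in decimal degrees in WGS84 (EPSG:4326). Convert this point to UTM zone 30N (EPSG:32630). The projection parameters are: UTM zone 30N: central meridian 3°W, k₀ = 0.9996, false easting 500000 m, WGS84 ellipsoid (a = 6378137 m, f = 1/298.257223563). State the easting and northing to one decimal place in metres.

Zone 30 central meridian λ₀ = 6×30 − 183 = -3°; Δλ = +1.4479°.
Transverse Mercator on WGS84 with k₀ = 0.9996 gives E = 602594.944 m, N = 5599818.694 m.

E 602594.9 m, N 5599818.7 m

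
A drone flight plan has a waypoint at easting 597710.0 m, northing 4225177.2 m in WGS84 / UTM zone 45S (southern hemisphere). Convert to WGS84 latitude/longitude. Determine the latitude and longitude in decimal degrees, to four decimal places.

lat -52.1153°, lon 88.4270°

Zone 45S: λ₀ = 87°, k₀ = 0.9996, false easting 500000 m, false northing 10000000 m.
Meridian distance M = (N − FN)/k₀ = -5777133.7 m.
Inverse transverse Mercator on WGS84 gives φ = -52.11530038°, λ = 88.42700048°.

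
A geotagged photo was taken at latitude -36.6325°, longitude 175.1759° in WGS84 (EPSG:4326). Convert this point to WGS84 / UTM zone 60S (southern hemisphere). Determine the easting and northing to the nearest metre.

Zone 60 central meridian λ₀ = 6×60 − 183 = 177°; Δλ = -1.8241°.
Transverse Mercator on WGS84 with k₀ = 0.9996 gives E = 336913.000 m, N = 5944345.014 m.

E 336913 m, N 5944345 m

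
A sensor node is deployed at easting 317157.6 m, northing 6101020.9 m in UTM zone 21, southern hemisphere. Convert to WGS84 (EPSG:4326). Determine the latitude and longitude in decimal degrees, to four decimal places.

lat -35.2172°, lon -59.0089°

Zone 21S: λ₀ = -57°, k₀ = 0.9996, false easting 500000 m, false northing 10000000 m.
Meridian distance M = (N − FN)/k₀ = -3900539.3 m.
Inverse transverse Mercator on WGS84 gives φ = -35.21720017°, λ = -59.00890018°.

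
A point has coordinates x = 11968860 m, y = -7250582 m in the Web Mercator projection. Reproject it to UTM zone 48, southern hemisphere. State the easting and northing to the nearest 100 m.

E 663400 m, N 3966500 m

Web Mercator inverse (R = 6378137 m) → φ = -54.42249842°, λ = 107.51809871°.
UTM 48S forward: E = 663367.361 m, N = 3966548.718 m.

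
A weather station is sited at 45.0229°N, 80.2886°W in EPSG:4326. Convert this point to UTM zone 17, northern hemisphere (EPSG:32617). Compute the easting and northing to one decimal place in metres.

Zone 17 central meridian λ₀ = 6×17 − 183 = -81°; Δλ = +0.7114°.
Transverse Mercator on WGS84 with k₀ = 0.9996 gives E = 556046.864 m, N = 4985740.445 m.

E 556046.9 m, N 4985740.4 m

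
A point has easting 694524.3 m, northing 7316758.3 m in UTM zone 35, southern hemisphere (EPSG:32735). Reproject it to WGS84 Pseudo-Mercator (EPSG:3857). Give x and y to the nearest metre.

Unproject from UTM 35S (λ₀ = 27°) → φ = -24.25000030°, λ = 28.91600009°.
Web Mercator (R = 6378137 m): x = 3218914.406 m, y = -2783901.460 m.

x 3218914 m, y -2783901 m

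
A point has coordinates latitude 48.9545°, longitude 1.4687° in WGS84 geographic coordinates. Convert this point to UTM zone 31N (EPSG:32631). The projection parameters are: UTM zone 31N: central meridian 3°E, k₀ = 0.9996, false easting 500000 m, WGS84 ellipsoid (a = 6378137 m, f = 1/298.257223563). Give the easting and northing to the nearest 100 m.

Zone 31 central meridian λ₀ = 6×31 − 183 = 3°; Δλ = -1.5313°.
Transverse Mercator on WGS84 with k₀ = 0.9996 gives E = 387896.686 m, N = 5423527.719 m.

E 387900 m, N 5423500 m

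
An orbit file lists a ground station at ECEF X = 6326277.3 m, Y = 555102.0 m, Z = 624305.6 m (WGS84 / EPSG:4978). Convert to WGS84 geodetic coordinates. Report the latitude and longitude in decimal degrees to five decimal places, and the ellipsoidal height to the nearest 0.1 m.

lat 5.65210°, lon 5.01460°, h 3266.1 m

λ = atan2(Y, X) = 5.01460026°; p = √(X²+Y²) = 6350584.4 m.
Bowring's method on WGS84 (a = 6378137 m, b = 6356752.314 m) gives φ = 5.65209963°, h = 3266.106 m.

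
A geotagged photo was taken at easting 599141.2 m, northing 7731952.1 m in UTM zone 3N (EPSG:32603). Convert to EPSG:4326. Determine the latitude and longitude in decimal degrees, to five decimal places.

lat 69.67720°, lon -162.44160°

Zone 3N: λ₀ = -165°, k₀ = 0.9996, false easting 500000 m.
Meridian distance M = (N − FN)/k₀ = 7735046.1 m.
Inverse transverse Mercator on WGS84 gives φ = 69.67720024°, λ = -162.44160088°.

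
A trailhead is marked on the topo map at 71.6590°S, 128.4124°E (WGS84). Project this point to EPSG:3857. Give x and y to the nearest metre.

x 14294803 m, y -11631454 m

Web Mercator is spherical with R = a = 6378137 m.
x = R·λ = 6378137 × 2.241219180 = 14294802.980 m.
y = R·ln tan(π/4 + φ/2) = 6378137 × -1.823644495 = -11631454.430 m.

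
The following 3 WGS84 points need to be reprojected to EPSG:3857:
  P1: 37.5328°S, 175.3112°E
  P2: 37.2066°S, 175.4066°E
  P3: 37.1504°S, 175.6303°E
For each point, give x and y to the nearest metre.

P1: x 19515554 m, y -4513635 m; P2: x 19526173 m, y -4467943 m; P3: x 19551076 m, y -4460091 m

Web Mercator: x = R·λ, y = R·ln tan(π/4+φ/2), R = 6378137 m.
P1 (-37.5328°, 175.3112°) → (19515553.514, -4513634.741) m.
P2 (-37.2066°, 175.4066°) → (19526173.394, -4467943.421) m.
P3 (-37.1504°, 175.6303°) → (19551075.564, -4460091.393) m.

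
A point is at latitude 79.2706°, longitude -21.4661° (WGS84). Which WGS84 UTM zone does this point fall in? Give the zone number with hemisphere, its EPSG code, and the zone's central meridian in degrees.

Zone 27N (EPSG:32627), central meridian -21°

UTM zone = ⌊(λ + 180)/6⌋ + 1; -21.4661° ∈ [-24°, -18°) → zone 27.
Hemisphere: N (φ ≥ 0).
Central meridian λ₀ = 6×27 − 183 = -21°.
EPSG code: 32627.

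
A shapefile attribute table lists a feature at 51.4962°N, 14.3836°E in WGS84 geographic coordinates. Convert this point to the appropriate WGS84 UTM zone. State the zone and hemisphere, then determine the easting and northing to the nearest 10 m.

Longitude 14.3836° lies in the 6° band [12°, 18°), giving zone 33; latitude is north of the equator, so 33N.
Zone 33 central meridian λ₀ = 6×33 − 183 = 15°; Δλ = -0.6164°.
Transverse Mercator on WGS84 with k₀ = 0.9996 gives E = 457210.613 m, N = 5705186.682 m.

Zone 33N: E 457210 m, N 5705190 m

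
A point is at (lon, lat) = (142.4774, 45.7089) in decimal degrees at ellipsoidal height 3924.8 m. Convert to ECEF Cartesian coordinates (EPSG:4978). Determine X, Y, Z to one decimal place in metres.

X -3540677.7 m, Y 2719077.1 m, Z 4545522.0 m

WGS84: a = 6378137 m, e² = 0.006694380; N(φ) = a/√(1−e²sin²φ) = 6389103.753 m.
X = (N+h)·cosφ·cosλ = -3540677.681 m; Y = (N+h)·cosφ·sinλ = 2719077.118 m; Z = (N(1−e²)+h)·sinφ = 4545521.995 m.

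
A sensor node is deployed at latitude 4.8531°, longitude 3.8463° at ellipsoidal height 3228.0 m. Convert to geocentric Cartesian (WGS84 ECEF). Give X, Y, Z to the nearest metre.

X 6344317 m, Y 426539 m, Z 536273 m

WGS84: a = 6378137 m, e² = 0.006694380; N(φ) = a/√(1−e²sin²φ) = 6378289.807 m.
X = (N+h)·cosφ·cosλ = 6344317.029 m; Y = (N+h)·cosφ·sinλ = 426538.730 m; Z = (N(1−e²)+h)·sinφ = 536272.507 m.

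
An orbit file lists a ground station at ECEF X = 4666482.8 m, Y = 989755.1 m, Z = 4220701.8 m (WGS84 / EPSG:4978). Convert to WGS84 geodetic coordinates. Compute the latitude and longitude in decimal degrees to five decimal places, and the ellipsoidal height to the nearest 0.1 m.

λ = atan2(Y, X) = 11.97490006°; p = √(X²+Y²) = 4770291.1 m.
Bowring's method on WGS84 (a = 6378137 m, b = 6356752.314 m) gives φ = 41.69309991°, h = 737.992 m.

lat 41.69310°, lon 11.97490°, h 738.0 m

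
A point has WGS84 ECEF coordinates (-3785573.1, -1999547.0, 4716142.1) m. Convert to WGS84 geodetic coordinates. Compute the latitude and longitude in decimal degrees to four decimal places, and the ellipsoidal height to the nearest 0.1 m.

λ = atan2(Y, X) = -152.15689957°; p = √(X²+Y²) = 4281209.2 m.
Bowring's method on WGS84 (a = 6378137 m, b = 6356752.314 m) gives φ = 47.95889982°, h = 3130.437 m.

lat 47.9589°, lon -152.1569°, h 3130.4 m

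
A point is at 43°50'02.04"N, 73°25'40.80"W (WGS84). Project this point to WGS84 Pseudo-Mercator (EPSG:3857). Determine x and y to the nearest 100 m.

x -8174000 m, y 5439800 m

Web Mercator is spherical with R = a = 6378137 m.
x = R·λ = 6378137 × -1.281560363 = -8173967.570 m.
y = R·ln tan(π/4 + φ/2) = 6378137 × 0.852878153 = 5439773.703 m.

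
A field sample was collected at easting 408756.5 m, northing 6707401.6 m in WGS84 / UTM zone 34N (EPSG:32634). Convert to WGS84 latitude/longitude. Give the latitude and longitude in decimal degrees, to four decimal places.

lat 60.4924°, lon 19.3393°

Zone 34N: λ₀ = 21°, k₀ = 0.9996, false easting 500000 m.
Meridian distance M = (N − FN)/k₀ = 6710085.6 m.
Inverse transverse Mercator on WGS84 gives φ = 60.49239962°, λ = 19.33929949°.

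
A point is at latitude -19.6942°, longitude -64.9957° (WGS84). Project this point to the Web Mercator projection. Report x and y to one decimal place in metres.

Web Mercator is spherical with R = a = 6378137 m.
x = R·λ = 6378137 × -1.134388965 = -7235288.228 m.
y = R·ln tan(π/4 + φ/2) = 6378137 × -0.350704240 = -2236839.688 m.

x -7235288.2 m, y -2236839.7 m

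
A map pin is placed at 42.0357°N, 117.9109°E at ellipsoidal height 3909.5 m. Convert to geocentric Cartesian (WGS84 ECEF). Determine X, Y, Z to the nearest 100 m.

WGS84: a = 6378137 m, e² = 0.006694380; N(φ) = a/√(1−e²sin²φ) = 6387730.469 m.
X = (N+h)·cosφ·cosλ = -2222177.179 m; Y = (N+h)·cosφ·sinλ = 4195032.320 m; Z = (N(1−e²)+h)·sinφ = 4251167.599 m.

X -2222200 m, Y 4195000 m, Z 4251200 m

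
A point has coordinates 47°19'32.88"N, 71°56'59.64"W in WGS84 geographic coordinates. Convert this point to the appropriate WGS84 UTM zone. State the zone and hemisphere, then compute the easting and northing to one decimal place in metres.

Zone 19N: E 277107.0 m, N 5245590.5 m

Longitude -71.9499° lies in the 6° band [-72°, -66°), giving zone 19; latitude is north of the equator, so 19N.
Zone 19 central meridian λ₀ = 6×19 − 183 = -69°; Δλ = -2.9499°.
Transverse Mercator on WGS84 with k₀ = 0.9996 gives E = 277106.952 m, N = 5245590.516 m.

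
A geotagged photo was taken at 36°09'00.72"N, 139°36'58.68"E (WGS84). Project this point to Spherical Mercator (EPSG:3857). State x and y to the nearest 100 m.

Web Mercator is spherical with R = a = 6378137 m.
x = R·λ = 6378137 × 2.436764124 = 15542015.422 m.
y = R·ln tan(π/4 + φ/2) = 6378137 × 0.677518904 = 4321308.391 m.

x 15542000 m, y 4321300 m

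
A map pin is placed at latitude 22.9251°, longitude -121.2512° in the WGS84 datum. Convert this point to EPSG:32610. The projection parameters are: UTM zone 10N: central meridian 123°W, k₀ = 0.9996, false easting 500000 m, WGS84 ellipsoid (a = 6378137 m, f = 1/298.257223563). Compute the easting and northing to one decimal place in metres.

Zone 10 central meridian λ₀ = 6×10 − 183 = -123°; Δλ = +1.7488°.
Transverse Mercator on WGS84 with k₀ = 0.9996 gives E = 679337.955 m, N = 2536294.720 m.

E 679338.0 m, N 2536294.7 m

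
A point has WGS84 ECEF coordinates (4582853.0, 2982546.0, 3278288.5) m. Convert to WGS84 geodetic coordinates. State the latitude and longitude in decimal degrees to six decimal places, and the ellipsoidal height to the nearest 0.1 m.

λ = atan2(Y, X) = 33.05630027°; p = √(X²+Y²) = 5467917.5 m.
Bowring's method on WGS84 (a = 6378137 m, b = 6356752.314 m) gives φ = 31.11469995°, h = 2904.853 m.

lat 31.114700°, lon 33.056300°, h 2904.9 m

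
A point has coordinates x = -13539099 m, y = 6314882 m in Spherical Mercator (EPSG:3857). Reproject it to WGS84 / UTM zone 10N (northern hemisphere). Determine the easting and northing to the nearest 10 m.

Web Mercator inverse (R = 6378137 m) → φ = 49.23530234°, λ = -121.62379565°.
UTM 10N forward: E = 600182.626 m, N = 5454525.112 m.

E 600180 m, N 5454530 m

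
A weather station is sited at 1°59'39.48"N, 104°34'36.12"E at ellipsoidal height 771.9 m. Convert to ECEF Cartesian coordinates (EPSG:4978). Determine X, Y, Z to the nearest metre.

WGS84: a = 6378137 m, e² = 0.006694380; N(φ) = a/√(1−e²sin²φ) = 6378162.855 m.
X = (N+h)·cosφ·cosλ = -1604451.138 m; Y = (N+h)·cosφ·sinλ = 6169867.644 m; Z = (N(1−e²)+h)·sinφ = 220501.509 m.

X -1604451 m, Y 6169868 m, Z 220502 m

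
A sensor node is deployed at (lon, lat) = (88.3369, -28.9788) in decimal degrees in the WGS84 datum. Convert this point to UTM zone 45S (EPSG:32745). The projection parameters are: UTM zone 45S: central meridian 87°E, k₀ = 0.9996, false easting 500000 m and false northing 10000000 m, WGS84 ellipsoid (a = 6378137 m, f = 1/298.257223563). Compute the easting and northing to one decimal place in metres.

Zone 45 central meridian λ₀ = 6×45 − 183 = 87°; Δλ = +1.3369°.
Transverse Mercator on WGS84 with k₀ = 0.9996 gives E = 630246.848 m, N = 6793626.875 m.

E 630246.8 m, N 6793626.9 m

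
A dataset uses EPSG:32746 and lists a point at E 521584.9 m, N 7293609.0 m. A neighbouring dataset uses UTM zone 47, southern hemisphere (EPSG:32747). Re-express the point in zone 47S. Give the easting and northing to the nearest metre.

E -87100 m, N 7281316 m

UTM 46S → geographic: φ = -24.47099981°, λ = 93.21299986°.
UTM 47S (λ₀ = 99°) forward: E = -87099.929 m, N = 7281315.797 m.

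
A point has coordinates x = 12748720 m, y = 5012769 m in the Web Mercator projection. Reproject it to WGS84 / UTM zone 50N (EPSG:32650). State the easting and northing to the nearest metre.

E 291739 m, N 4542032 m

Web Mercator inverse (R = 6378137 m) → φ = 41.00289714°, λ = 114.52370029°.
UTM 50N forward: E = 291739.380 m, N = 4542032.407 m.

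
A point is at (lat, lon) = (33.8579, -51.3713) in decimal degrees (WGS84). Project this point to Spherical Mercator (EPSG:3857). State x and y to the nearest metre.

x -5718627 m, y 4009737 m

Web Mercator is spherical with R = a = 6378137 m.
x = R·λ = 6378137 × -0.896598326 = -5718626.957 m.
y = R·ln tan(π/4 + φ/2) = 6378137 × 0.628669060 = 4009737.390 m.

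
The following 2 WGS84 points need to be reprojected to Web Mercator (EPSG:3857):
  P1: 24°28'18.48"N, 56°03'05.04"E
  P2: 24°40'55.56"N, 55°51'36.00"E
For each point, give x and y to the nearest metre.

P1: x 6239613 m, y 2811005 m; P2: x 6218307 m, y 2836748 m

Web Mercator: x = R·λ, y = R·ln tan(π/4+φ/2), R = 6378137 m.
P1 (24.4718°, 56.0514°) → (6239613.306, 2811005.291) m.
P2 (24.6821°, 55.8600°) → (6218306.756, 2836747.998) m.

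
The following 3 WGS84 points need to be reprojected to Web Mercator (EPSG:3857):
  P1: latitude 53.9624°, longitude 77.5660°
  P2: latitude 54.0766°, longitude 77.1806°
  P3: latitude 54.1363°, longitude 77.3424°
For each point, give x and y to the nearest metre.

P1: x 8634608 m, y 7163039 m; P2: x 8591705 m, y 7184677 m; P3: x 8609717 m, y 7196012 m

Web Mercator: x = R·λ, y = R·ln tan(π/4+φ/2), R = 6378137 m.
P1 (53.9624°, 77.5660°) → (8634607.623, 7163038.518) m.
P2 (54.0766°, 77.1806°) → (8591705.091, 7184676.785) m.
P3 (54.1363°, 77.3424°) → (8609716.585, 7196012.259) m.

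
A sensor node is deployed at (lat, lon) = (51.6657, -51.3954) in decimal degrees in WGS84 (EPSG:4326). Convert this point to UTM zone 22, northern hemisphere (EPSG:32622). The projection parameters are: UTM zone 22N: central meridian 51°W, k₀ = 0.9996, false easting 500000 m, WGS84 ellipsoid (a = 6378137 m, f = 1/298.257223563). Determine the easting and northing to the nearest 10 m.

Zone 22 central meridian λ₀ = 6×22 − 183 = -51°; Δλ = -0.3954°.
Transverse Mercator on WGS84 with k₀ = 0.9996 gives E = 472653.894 m, N = 5723931.493 m.

E 472650 m, N 5723930 m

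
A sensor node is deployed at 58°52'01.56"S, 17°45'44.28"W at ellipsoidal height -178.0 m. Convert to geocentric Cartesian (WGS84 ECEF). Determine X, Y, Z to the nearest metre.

WGS84: a = 6378137 m, e² = 0.006694380; N(φ) = a/√(1−e²sin²φ) = 6393836.755 m.
X = (N+h)·cosφ·cosλ = 3148100.213 m; Y = (N+h)·cosφ·sinλ = -1008459.943 m; Z = (N(1−e²)+h)·sinφ = -5436144.374 m.

X 3148100 m, Y -1008460 m, Z -5436144 m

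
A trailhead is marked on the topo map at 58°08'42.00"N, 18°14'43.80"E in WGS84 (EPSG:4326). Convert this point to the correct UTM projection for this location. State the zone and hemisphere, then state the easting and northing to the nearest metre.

Longitude 18.2455° lies in the 6° band [18°, 24°), giving zone 34; latitude is north of the equator, so 34N.
Zone 34 central meridian λ₀ = 6×34 − 183 = 21°; Δλ = -2.7545°.
Transverse Mercator on WGS84 with k₀ = 0.9996 gives E = 337870.027 m, N = 6448164.873 m.

Zone 34N: E 337870 m, N 6448165 m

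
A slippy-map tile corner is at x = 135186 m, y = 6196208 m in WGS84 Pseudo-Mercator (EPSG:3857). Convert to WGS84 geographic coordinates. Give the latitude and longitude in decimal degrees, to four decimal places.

lat 48.5343°, lon 1.2144°

R = 6378137 m. λ = x/R = 1.21439650°.
φ = 2·arctan(exp(y/R)) − 90° = 2·arctan(2.64184) − 90° = 48.53429926°.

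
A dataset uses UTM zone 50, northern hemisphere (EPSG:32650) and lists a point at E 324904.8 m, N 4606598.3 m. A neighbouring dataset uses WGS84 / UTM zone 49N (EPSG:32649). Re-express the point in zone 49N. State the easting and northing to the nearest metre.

E 825008 m, N 4611814 m

UTM 50N → geographic: φ = 41.59189960°, λ = 114.89920018°.
UTM 49N (λ₀ = 111°) forward: E = 825007.695 m, N = 4611814.173 m.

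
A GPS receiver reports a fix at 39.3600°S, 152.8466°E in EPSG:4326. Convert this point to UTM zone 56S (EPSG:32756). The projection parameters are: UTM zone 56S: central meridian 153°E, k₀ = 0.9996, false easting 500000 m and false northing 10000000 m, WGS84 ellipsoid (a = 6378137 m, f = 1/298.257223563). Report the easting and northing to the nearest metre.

Zone 56 central meridian λ₀ = 6×56 − 183 = 153°; Δλ = -0.1534°.
Transverse Mercator on WGS84 with k₀ = 0.9996 gives E = 486784.396 m, N = 5643261.373 m.

E 486784 m, N 5643261 m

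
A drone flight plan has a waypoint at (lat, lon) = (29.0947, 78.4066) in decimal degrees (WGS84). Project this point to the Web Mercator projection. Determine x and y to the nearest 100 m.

x 8728200 m, y 3387700 m

Web Mercator is spherical with R = a = 6378137 m.
x = R·λ = 6378137 × 1.368453325 = 8728182.787 m.
y = R·ln tan(π/4 + φ/2) = 6378137 × 0.531143303 = 3387704.753 m.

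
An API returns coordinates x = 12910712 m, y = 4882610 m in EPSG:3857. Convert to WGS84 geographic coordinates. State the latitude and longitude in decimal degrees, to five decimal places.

R = 6378137 m. λ = x/R = 115.97889918°.
φ = 2·arctan(exp(y/R)) − 90° = 2·arctan(2.15012) − 90° = 40.11460247°.

lat 40.11460°, lon 115.97890°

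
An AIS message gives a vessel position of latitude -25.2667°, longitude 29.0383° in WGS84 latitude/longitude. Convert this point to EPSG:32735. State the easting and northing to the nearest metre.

Zone 35 central meridian λ₀ = 6×35 − 183 = 27°; Δλ = +2.0383°.
Transverse Mercator on WGS84 with k₀ = 0.9996 gives E = 705265.761 m, N = 7203961.535 m.

E 705266 m, N 7203962 m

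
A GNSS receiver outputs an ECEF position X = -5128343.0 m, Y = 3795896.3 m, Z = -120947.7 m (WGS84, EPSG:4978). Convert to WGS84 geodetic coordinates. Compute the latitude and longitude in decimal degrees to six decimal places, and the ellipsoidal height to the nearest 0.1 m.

lat -1.093300°, lon 143.491900°, h 3356.4 m

λ = atan2(Y, X) = 143.49189992°; p = √(X²+Y²) = 6380339.4 m.
Bowring's method on WGS84 (a = 6378137 m, b = 6356752.314 m) gives φ = -1.09329993°, h = 3356.362 m.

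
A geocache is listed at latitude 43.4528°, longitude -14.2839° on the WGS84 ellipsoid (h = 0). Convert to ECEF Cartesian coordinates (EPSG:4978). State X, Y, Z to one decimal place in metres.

X 4494132.6 m, Y -1144195.2 m, Z 4364156.4 m

WGS84: a = 6378137 m, e² = 0.006694380; N(φ) = a/√(1−e²sin²φ) = 6388259.246 m.
X = (N+h)·cosφ·cosλ = 4494132.640 m; Y = (N+h)·cosφ·sinλ = -1144195.2496 m; Z = (N(1−e²)+h)·sinφ = 4364156.404 m.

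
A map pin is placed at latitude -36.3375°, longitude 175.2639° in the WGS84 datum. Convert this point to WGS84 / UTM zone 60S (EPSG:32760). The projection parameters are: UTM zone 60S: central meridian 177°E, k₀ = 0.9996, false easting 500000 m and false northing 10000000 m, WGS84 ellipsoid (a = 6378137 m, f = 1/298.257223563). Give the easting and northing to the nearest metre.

Zone 60 central meridian λ₀ = 6×60 − 183 = 177°; Δλ = -1.7361°.
Transverse Mercator on WGS84 with k₀ = 0.9996 gives E = 344191.692 m, N = 5977217.839 m.

E 344192 m, N 5977218 m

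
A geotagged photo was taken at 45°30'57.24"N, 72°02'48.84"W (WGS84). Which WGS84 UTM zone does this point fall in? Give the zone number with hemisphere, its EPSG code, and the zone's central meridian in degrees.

UTM zone = ⌊(λ + 180)/6⌋ + 1; -72.0469° ∈ [-78°, -72°) → zone 18.
Hemisphere: N (φ ≥ 0).
Central meridian λ₀ = 6×18 − 183 = -75°.
EPSG code: 32618.

Zone 18N (EPSG:32618), central meridian -75°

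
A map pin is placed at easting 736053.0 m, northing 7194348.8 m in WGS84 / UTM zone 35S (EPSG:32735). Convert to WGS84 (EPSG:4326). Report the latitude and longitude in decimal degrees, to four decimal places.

Zone 35S: λ₀ = 27°, k₀ = 0.9996, false easting 500000 m, false northing 10000000 m.
Meridian distance M = (N − FN)/k₀ = -2806773.9 m.
Inverse transverse Mercator on WGS84 gives φ = -25.34890015°, λ = 29.34549975°.

lat -25.3489°, lon 29.3455°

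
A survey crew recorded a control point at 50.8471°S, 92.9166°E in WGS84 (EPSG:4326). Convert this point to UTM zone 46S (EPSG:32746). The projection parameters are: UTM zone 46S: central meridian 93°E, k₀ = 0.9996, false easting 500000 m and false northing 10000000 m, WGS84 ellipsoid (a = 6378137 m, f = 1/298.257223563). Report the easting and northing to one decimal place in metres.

E 494128.6 m, N 4367174.6 m

Zone 46 central meridian λ₀ = 6×46 − 183 = 93°; Δλ = -0.0834°.
Transverse Mercator on WGS84 with k₀ = 0.9996 gives E = 494128.643 m, N = 4367174.632 m.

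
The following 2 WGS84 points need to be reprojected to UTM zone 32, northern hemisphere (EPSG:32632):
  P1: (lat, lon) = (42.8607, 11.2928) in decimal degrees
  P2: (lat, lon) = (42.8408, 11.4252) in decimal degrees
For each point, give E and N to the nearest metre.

UTM zone 32N: λ₀ = 9°, k₀ = 0.9996.
P1 (42.8607°, 11.2928°) → (687307.780, 4747895.948) m.
P2 (42.8408°, 11.4252°) → (698188.186, 4745989.102) m.

P1: E 687308 m, N 4747896 m; P2: E 698188 m, N 4745989 m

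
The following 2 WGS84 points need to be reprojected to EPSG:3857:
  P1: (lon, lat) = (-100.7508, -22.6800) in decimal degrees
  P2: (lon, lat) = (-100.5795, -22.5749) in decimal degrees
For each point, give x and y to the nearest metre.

P1: x -11215528 m, y -2593366 m; P2: x -11196459 m, y -2580690 m

Web Mercator: x = R·λ, y = R·ln tan(π/4+φ/2), R = 6378137 m.
P1 (-22.6800°, -100.7508°) → (-11215527.753, -2593365.649) m.
P2 (-22.5749°, -100.5795°) → (-11196458.724, -2580690.296) m.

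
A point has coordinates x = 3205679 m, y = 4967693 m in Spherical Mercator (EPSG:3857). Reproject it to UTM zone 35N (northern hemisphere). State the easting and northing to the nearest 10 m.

E 651830 m, N 4506630 m

Web Mercator inverse (R = 6378137 m) → φ = 40.69660198°, λ = 28.79710442°.
UTM 35N forward: E = 651833.931 m, N = 4506630.815 m.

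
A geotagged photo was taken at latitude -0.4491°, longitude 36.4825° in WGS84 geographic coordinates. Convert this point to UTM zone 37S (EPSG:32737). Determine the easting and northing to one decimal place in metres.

E 219783.1 m, N 9950312.7 m

Zone 37 central meridian λ₀ = 6×37 − 183 = 39°; Δλ = -2.5175°.
Transverse Mercator on WGS84 with k₀ = 0.9996 gives E = 219783.052 m, N = 9950312.669 m.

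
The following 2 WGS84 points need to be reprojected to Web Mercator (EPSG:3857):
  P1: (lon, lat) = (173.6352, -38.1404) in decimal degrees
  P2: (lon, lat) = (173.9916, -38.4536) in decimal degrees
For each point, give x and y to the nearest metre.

P1: x 19328982 m, y -4599279 m; P2: x 19368656 m, y -4643704 m

Web Mercator: x = R·λ, y = R·ln tan(π/4+φ/2), R = 6378137 m.
P1 (-38.1404°, 173.6352°) → (19328982.048, -4599278.654) m.
P2 (-38.4536°, 173.9916°) → (19368656.314, -4643703.947) m.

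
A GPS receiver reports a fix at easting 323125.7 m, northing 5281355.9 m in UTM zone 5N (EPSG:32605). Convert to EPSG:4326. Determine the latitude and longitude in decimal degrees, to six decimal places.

Zone 5N: λ₀ = -153°, k₀ = 0.9996, false easting 500000 m.
Meridian distance M = (N − FN)/k₀ = 5283469.3 m.
Inverse transverse Mercator on WGS84 gives φ = 47.66140004°, λ = -155.35579941°.

lat 47.661400°, lon -155.355799°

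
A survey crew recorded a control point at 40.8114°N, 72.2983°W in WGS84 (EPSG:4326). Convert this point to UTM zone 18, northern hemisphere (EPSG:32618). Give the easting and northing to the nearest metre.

E 727876 m, N 4521334 m

Zone 18 central meridian λ₀ = 6×18 − 183 = -75°; Δλ = +2.7017°.
Transverse Mercator on WGS84 with k₀ = 0.9996 gives E = 727876.011 m, N = 4521333.788 m.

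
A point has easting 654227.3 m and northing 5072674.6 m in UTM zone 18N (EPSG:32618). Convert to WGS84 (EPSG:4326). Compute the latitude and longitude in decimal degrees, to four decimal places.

Zone 18N: λ₀ = -75°, k₀ = 0.9996, false easting 500000 m.
Meridian distance M = (N − FN)/k₀ = 5074704.5 m.
Inverse transverse Mercator on WGS84 gives φ = 45.79039996°, λ = -73.01569949°.

lat 45.7904°, lon -73.0157°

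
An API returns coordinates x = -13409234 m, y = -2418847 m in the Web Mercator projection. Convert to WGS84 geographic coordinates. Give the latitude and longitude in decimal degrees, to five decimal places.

lat -21.22600°, lon -120.45720°

R = 6378137 m. λ = x/R = -120.45719851°.
φ = 2·arctan(exp(y/R)) − 90° = 2·arctan(0.68438) − 90° = -21.22599862°.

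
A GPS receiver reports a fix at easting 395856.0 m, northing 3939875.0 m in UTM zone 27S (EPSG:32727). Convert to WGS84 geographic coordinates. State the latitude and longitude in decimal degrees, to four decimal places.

Zone 27S: λ₀ = -21°, k₀ = 0.9996, false easting 500000 m, false northing 10000000 m.
Meridian distance M = (N − FN)/k₀ = -6062550.0 m.
Inverse transverse Mercator on WGS84 gives φ = -54.67770001°, λ = -22.61520056°.

lat -54.6777°, lon -22.6152°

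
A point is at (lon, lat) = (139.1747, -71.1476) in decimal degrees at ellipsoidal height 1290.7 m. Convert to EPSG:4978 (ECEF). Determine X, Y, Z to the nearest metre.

WGS84: a = 6378137 m, e² = 0.006694380; N(φ) = a/√(1−e²sin²φ) = 6397343.127 m.
X = (N+h)·cosφ·cosλ = -1564565.503 m; Y = (N+h)·cosφ·sinλ = 1351702.782 m; Z = (N(1−e²)+h)·sinφ = -6014844.788 m.

X -1564566 m, Y 1351703 m, Z -6014845 m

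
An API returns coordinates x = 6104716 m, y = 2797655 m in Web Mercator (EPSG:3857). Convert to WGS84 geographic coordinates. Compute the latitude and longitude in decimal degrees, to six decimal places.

R = 6378137 m. λ = x/R = 54.83959688°.
φ = 2·arctan(exp(y/R)) − 90° = 2·arctan(1.55058) − 90° = 24.36259870°.

lat 24.362599°, lon 54.839597°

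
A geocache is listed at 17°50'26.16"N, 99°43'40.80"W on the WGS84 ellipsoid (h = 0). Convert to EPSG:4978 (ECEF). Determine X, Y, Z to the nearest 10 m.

X -1026220 m, Y -5986010 m, Z 1941600 m

WGS84: a = 6378137 m, e² = 0.006694380; N(φ) = a/√(1−e²sin²φ) = 6380141.800 m.
X = (N+h)·cosφ·cosλ = -1026218.216 m; Y = (N+h)·cosφ·sinλ = -5986008.527 m; Z = (N(1−e²)+h)·sinφ = 1941598.079 m.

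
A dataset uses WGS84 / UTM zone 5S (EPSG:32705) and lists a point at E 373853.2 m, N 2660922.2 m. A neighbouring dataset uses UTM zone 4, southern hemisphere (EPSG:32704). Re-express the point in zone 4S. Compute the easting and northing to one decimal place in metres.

UTM 5S → geographic: φ = -66.14670016°, λ = -155.79620050°.
UTM 4S (λ₀ = -159°) forward: E = 644522.992 m, N = 2660041.403 m.

E 644523.0 m, N 2660041.4 m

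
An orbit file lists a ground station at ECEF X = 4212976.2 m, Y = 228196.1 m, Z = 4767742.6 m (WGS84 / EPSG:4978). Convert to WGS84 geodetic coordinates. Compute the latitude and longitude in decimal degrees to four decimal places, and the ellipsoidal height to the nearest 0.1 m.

lat 48.6841°, lon 3.1004°, h 405.1 m

λ = atan2(Y, X) = 3.10039955°; p = √(X²+Y²) = 4219151.8 m.
Bowring's method on WGS84 (a = 6378137 m, b = 6356752.314 m) gives φ = 48.68410030°, h = 405.124 m.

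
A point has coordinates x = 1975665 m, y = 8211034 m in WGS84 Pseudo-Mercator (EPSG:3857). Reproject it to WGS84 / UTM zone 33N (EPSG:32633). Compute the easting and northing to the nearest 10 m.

E 657190 m, N 6559040 m

Web Mercator inverse (R = 6378137 m) → φ = 59.14150221°, λ = 17.74770066°.
UTM 33N forward: E = 657185.027 m, N = 6559044.952 m.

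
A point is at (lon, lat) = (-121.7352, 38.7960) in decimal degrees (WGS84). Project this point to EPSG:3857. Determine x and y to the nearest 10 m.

Web Mercator is spherical with R = a = 6378137 m.
x = R·λ = 6378137 × -2.124680056 = -13551500.476 m.
y = R·ln tan(π/4 + φ/2) = 6378137 × 0.735715195 = 4692492.306 m.

x -13551500 m, y 4692490 m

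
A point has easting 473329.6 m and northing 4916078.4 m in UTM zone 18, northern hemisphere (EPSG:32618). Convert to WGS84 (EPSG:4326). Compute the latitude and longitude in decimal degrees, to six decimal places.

lat 44.397500°, lon -75.334900°

Zone 18N: λ₀ = -75°, k₀ = 0.9996, false easting 500000 m.
Meridian distance M = (N − FN)/k₀ = 4918045.6 m.
Inverse transverse Mercator on WGS84 gives φ = 44.39750031°, λ = -75.33489998°.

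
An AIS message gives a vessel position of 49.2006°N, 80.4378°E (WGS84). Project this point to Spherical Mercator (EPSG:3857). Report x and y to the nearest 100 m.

x 8954300 m, y 6309000 m

Web Mercator is spherical with R = a = 6378137 m.
x = R·λ = 6378137 × 1.403904453 = 8954294.937 m.
y = R·ln tan(π/4 + φ/2) = 6378137 × 0.989155268 = 6308967.816 m.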